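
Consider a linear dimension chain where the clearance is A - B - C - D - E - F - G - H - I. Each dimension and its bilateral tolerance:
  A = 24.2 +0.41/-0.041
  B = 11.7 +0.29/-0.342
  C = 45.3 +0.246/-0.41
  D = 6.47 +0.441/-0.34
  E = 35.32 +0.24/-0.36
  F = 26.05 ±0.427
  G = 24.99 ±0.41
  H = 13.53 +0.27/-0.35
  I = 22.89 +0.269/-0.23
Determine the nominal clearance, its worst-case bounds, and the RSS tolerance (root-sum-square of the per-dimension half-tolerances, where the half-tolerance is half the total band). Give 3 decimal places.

Stack each dimension's contribution:
  +A: nom +24.200 → Σnom=24.200; wc +0.410/-0.041 → slack +0.410/-0.041; half-tol=0.225, Σhalf²=0.050850
  -B: nom -11.700 → Σnom=12.500; wc +0.342/-0.290 → slack +0.752/-0.331; half-tol=0.316, Σhalf²=0.150706
  -C: nom -45.300 → Σnom=-32.800; wc +0.410/-0.246 → slack +1.162/-0.577; half-tol=0.328, Σhalf²=0.258290
  -D: nom -6.470 → Σnom=-39.270; wc +0.340/-0.441 → slack +1.502/-1.018; half-tol=0.391, Σhalf²=0.410780
  -E: nom -35.320 → Σnom=-74.590; wc +0.360/-0.240 → slack +1.862/-1.258; half-tol=0.300, Σhalf²=0.500780
  -F: nom -26.050 → Σnom=-100.640; wc +0.427/-0.427 → slack +2.289/-1.685; half-tol=0.427, Σhalf²=0.683109
  -G: nom -24.990 → Σnom=-125.630; wc +0.410/-0.410 → slack +2.699/-2.095; half-tol=0.410, Σhalf²=0.851209
  -H: nom -13.530 → Σnom=-139.160; wc +0.350/-0.270 → slack +3.049/-2.365; half-tol=0.310, Σhalf²=0.947309
  -I: nom -22.890 → Σnom=-162.050; wc +0.230/-0.269 → slack +3.279/-2.634; half-tol=0.249, Σhalf²=1.009560
Nominal = -162.050. Worst-case = [-162.050 - 2.634, -162.050 + 3.279] = [-164.684, -158.771]. RSS = √1.009560 = 1.005.

nominal=-162.050 wc=[-164.684,-158.771] rss=1.005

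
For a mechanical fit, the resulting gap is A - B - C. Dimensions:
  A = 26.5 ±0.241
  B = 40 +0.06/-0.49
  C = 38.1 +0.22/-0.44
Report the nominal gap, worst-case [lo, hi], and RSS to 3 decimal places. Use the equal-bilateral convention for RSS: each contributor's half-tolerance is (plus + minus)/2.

Stack each dimension's contribution:
  +A: nom +26.500 → Σnom=26.500; wc +0.241/-0.241 → slack +0.241/-0.241; half-tol=0.241, Σhalf²=0.058081
  -B: nom -40.000 → Σnom=-13.500; wc +0.490/-0.060 → slack +0.731/-0.301; half-tol=0.275, Σhalf²=0.133706
  -C: nom -38.100 → Σnom=-51.600; wc +0.440/-0.220 → slack +1.171/-0.521; half-tol=0.330, Σhalf²=0.242606
Nominal = -51.600. Worst-case = [-51.600 - 0.521, -51.600 + 1.171] = [-52.121, -50.429]. RSS = √0.242606 = 0.493.

nominal=-51.600 wc=[-52.121,-50.429] rss=0.493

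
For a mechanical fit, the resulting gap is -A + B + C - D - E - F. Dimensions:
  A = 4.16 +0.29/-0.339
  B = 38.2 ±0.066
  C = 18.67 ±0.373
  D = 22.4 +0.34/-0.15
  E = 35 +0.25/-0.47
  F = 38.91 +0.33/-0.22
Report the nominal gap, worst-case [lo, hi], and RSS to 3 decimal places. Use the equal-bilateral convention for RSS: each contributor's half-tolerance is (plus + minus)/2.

nominal=-43.600 wc=[-45.249,-41.982] rss=0.712

Stack each dimension's contribution:
  -A: nom -4.160 → Σnom=-4.160; wc +0.339/-0.290 → slack +0.339/-0.290; half-tol=0.315, Σhalf²=0.098910
  +B: nom +38.200 → Σnom=34.040; wc +0.066/-0.066 → slack +0.405/-0.356; half-tol=0.066, Σhalf²=0.103266
  +C: nom +18.670 → Σnom=52.710; wc +0.373/-0.373 → slack +0.778/-0.729; half-tol=0.373, Σhalf²=0.242395
  -D: nom -22.400 → Σnom=30.310; wc +0.150/-0.340 → slack +0.928/-1.069; half-tol=0.245, Σhalf²=0.302420
  -E: nom -35.000 → Σnom=-4.690; wc +0.470/-0.250 → slack +1.398/-1.319; half-tol=0.360, Σhalf²=0.432020
  -F: nom -38.910 → Σnom=-43.600; wc +0.220/-0.330 → slack +1.618/-1.649; half-tol=0.275, Σhalf²=0.507645
Nominal = -43.600. Worst-case = [-43.600 - 1.649, -43.600 + 1.618] = [-45.249, -41.982]. RSS = √0.507645 = 0.712.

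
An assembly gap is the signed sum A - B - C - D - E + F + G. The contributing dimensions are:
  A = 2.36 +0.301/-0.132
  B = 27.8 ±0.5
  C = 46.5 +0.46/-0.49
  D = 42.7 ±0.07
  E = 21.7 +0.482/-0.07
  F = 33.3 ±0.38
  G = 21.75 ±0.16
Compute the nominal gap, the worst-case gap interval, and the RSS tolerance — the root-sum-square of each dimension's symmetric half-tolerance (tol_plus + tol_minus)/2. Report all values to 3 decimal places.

Stack each dimension's contribution:
  +A: nom +2.360 → Σnom=2.360; wc +0.301/-0.132 → slack +0.301/-0.132; half-tol=0.216, Σhalf²=0.046872
  -B: nom -27.800 → Σnom=-25.440; wc +0.500/-0.500 → slack +0.801/-0.632; half-tol=0.500, Σhalf²=0.296872
  -C: nom -46.500 → Σnom=-71.940; wc +0.490/-0.460 → slack +1.291/-1.092; half-tol=0.475, Σhalf²=0.522497
  -D: nom -42.700 → Σnom=-114.640; wc +0.070/-0.070 → slack +1.361/-1.162; half-tol=0.070, Σhalf²=0.527397
  -E: nom -21.700 → Σnom=-136.340; wc +0.070/-0.482 → slack +1.431/-1.644; half-tol=0.276, Σhalf²=0.603573
  +F: nom +33.300 → Σnom=-103.040; wc +0.380/-0.380 → slack +1.811/-2.024; half-tol=0.380, Σhalf²=0.747973
  +G: nom +21.750 → Σnom=-81.290; wc +0.160/-0.160 → slack +1.971/-2.184; half-tol=0.160, Σhalf²=0.773573
Nominal = -81.290. Worst-case = [-81.290 - 2.184, -81.290 + 1.971] = [-83.474, -79.319]. RSS = √0.773573 = 0.880.

nominal=-81.290 wc=[-83.474,-79.319] rss=0.880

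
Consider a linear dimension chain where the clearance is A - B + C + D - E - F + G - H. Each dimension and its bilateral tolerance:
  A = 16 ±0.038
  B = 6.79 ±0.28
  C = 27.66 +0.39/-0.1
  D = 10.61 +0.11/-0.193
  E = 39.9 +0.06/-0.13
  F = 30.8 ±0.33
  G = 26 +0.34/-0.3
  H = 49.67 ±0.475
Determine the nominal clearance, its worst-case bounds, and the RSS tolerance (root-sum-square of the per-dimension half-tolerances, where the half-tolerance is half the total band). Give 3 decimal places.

nominal=-46.890 wc=[-48.666,-44.797] rss=0.780

Stack each dimension's contribution:
  +A: nom +16.000 → Σnom=16.000; wc +0.038/-0.038 → slack +0.038/-0.038; half-tol=0.038, Σhalf²=0.001444
  -B: nom -6.790 → Σnom=9.210; wc +0.280/-0.280 → slack +0.318/-0.318; half-tol=0.280, Σhalf²=0.079844
  +C: nom +27.660 → Σnom=36.870; wc +0.390/-0.100 → slack +0.708/-0.418; half-tol=0.245, Σhalf²=0.139869
  +D: nom +10.610 → Σnom=47.480; wc +0.110/-0.193 → slack +0.818/-0.611; half-tol=0.151, Σhalf²=0.162821
  -E: nom -39.900 → Σnom=7.580; wc +0.130/-0.060 → slack +0.948/-0.671; half-tol=0.095, Σhalf²=0.171846
  -F: nom -30.800 → Σnom=-23.220; wc +0.330/-0.330 → slack +1.278/-1.001; half-tol=0.330, Σhalf²=0.280746
  +G: nom +26.000 → Σnom=2.780; wc +0.340/-0.300 → slack +1.618/-1.301; half-tol=0.320, Σhalf²=0.383146
  -H: nom -49.670 → Σnom=-46.890; wc +0.475/-0.475 → slack +2.093/-1.776; half-tol=0.475, Σhalf²=0.608771
Nominal = -46.890. Worst-case = [-46.890 - 1.776, -46.890 + 2.093] = [-48.666, -44.797]. RSS = √0.608771 = 0.780.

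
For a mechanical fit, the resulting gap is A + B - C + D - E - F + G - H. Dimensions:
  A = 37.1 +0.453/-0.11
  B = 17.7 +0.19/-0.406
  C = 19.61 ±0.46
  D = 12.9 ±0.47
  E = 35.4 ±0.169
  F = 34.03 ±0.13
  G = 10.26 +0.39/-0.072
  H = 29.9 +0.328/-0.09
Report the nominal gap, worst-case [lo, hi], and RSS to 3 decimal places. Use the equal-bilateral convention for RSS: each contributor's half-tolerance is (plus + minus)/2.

Stack each dimension's contribution:
  +A: nom +37.100 → Σnom=37.100; wc +0.453/-0.110 → slack +0.453/-0.110; half-tol=0.282, Σhalf²=0.079242
  +B: nom +17.700 → Σnom=54.800; wc +0.190/-0.406 → slack +0.643/-0.516; half-tol=0.298, Σhalf²=0.168046
  -C: nom -19.610 → Σnom=35.190; wc +0.460/-0.460 → slack +1.103/-0.976; half-tol=0.460, Σhalf²=0.379646
  +D: nom +12.900 → Σnom=48.090; wc +0.470/-0.470 → slack +1.573/-1.446; half-tol=0.470, Σhalf²=0.600546
  -E: nom -35.400 → Σnom=12.690; wc +0.169/-0.169 → slack +1.742/-1.615; half-tol=0.169, Σhalf²=0.629107
  -F: nom -34.030 → Σnom=-21.340; wc +0.130/-0.130 → slack +1.872/-1.745; half-tol=0.130, Σhalf²=0.646007
  +G: nom +10.260 → Σnom=-11.080; wc +0.390/-0.072 → slack +2.262/-1.817; half-tol=0.231, Σhalf²=0.699368
  -H: nom -29.900 → Σnom=-40.980; wc +0.090/-0.328 → slack +2.352/-2.145; half-tol=0.209, Σhalf²=0.743049
Nominal = -40.980. Worst-case = [-40.980 - 2.145, -40.980 + 2.352] = [-43.125, -38.628]. RSS = √0.743049 = 0.862.

nominal=-40.980 wc=[-43.125,-38.628] rss=0.862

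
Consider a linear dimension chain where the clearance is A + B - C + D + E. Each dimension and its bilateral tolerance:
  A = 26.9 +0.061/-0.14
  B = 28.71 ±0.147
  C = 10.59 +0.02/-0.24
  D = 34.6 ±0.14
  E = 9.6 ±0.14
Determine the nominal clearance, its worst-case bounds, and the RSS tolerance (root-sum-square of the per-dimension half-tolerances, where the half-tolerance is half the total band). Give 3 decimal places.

Stack each dimension's contribution:
  +A: nom +26.900 → Σnom=26.900; wc +0.061/-0.140 → slack +0.061/-0.140; half-tol=0.101, Σhalf²=0.010100
  +B: nom +28.710 → Σnom=55.610; wc +0.147/-0.147 → slack +0.208/-0.287; half-tol=0.147, Σhalf²=0.031709
  -C: nom -10.590 → Σnom=45.020; wc +0.240/-0.020 → slack +0.448/-0.307; half-tol=0.130, Σhalf²=0.048609
  +D: nom +34.600 → Σnom=79.620; wc +0.140/-0.140 → slack +0.588/-0.447; half-tol=0.140, Σhalf²=0.068209
  +E: nom +9.600 → Σnom=89.220; wc +0.140/-0.140 → slack +0.728/-0.587; half-tol=0.140, Σhalf²=0.087809
Nominal = 89.220. Worst-case = [89.220 - 0.587, 89.220 + 0.728] = [88.633, 89.948]. RSS = √0.087809 = 0.296.

nominal=89.220 wc=[88.633,89.948] rss=0.296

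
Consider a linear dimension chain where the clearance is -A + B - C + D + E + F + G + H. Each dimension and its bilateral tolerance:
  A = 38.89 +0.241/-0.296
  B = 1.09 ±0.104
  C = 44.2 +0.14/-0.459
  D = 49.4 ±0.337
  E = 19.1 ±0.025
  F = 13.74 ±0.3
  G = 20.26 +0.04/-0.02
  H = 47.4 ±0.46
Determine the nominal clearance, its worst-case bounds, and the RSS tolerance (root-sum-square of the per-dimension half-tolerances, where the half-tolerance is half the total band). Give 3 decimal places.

Stack each dimension's contribution:
  -A: nom -38.890 → Σnom=-38.890; wc +0.296/-0.241 → slack +0.296/-0.241; half-tol=0.268, Σhalf²=0.072092
  +B: nom +1.090 → Σnom=-37.800; wc +0.104/-0.104 → slack +0.400/-0.345; half-tol=0.104, Σhalf²=0.082908
  -C: nom -44.200 → Σnom=-82.000; wc +0.459/-0.140 → slack +0.859/-0.485; half-tol=0.299, Σhalf²=0.172608
  +D: nom +49.400 → Σnom=-32.600; wc +0.337/-0.337 → slack +1.196/-0.822; half-tol=0.337, Σhalf²=0.286178
  +E: nom +19.100 → Σnom=-13.500; wc +0.025/-0.025 → slack +1.221/-0.847; half-tol=0.025, Σhalf²=0.286803
  +F: nom +13.740 → Σnom=0.240; wc +0.300/-0.300 → slack +1.521/-1.147; half-tol=0.300, Σhalf²=0.376803
  +G: nom +20.260 → Σnom=20.500; wc +0.040/-0.020 → slack +1.561/-1.167; half-tol=0.030, Σhalf²=0.377703
  +H: nom +47.400 → Σnom=67.900; wc +0.460/-0.460 → slack +2.021/-1.627; half-tol=0.460, Σhalf²=0.589303
Nominal = 67.900. Worst-case = [67.900 - 1.627, 67.900 + 2.021] = [66.273, 69.921]. RSS = √0.589303 = 0.768.

nominal=67.900 wc=[66.273,69.921] rss=0.768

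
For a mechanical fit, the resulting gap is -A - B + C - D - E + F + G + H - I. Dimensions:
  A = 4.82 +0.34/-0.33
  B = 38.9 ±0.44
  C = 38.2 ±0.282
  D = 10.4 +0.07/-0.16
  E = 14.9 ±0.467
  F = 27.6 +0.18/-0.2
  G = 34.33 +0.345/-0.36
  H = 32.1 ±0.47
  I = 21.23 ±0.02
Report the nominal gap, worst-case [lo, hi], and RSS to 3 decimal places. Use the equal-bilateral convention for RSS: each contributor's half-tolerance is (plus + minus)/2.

Stack each dimension's contribution:
  -A: nom -4.820 → Σnom=-4.820; wc +0.330/-0.340 → slack +0.330/-0.340; half-tol=0.335, Σhalf²=0.112225
  -B: nom -38.900 → Σnom=-43.720; wc +0.440/-0.440 → slack +0.770/-0.780; half-tol=0.440, Σhalf²=0.305825
  +C: nom +38.200 → Σnom=-5.520; wc +0.282/-0.282 → slack +1.052/-1.062; half-tol=0.282, Σhalf²=0.385349
  -D: nom -10.400 → Σnom=-15.920; wc +0.160/-0.070 → slack +1.212/-1.132; half-tol=0.115, Σhalf²=0.398574
  -E: nom -14.900 → Σnom=-30.820; wc +0.467/-0.467 → slack +1.679/-1.599; half-tol=0.467, Σhalf²=0.616663
  +F: nom +27.600 → Σnom=-3.220; wc +0.180/-0.200 → slack +1.859/-1.799; half-tol=0.190, Σhalf²=0.652763
  +G: nom +34.330 → Σnom=31.110; wc +0.345/-0.360 → slack +2.204/-2.159; half-tol=0.352, Σhalf²=0.777019
  +H: nom +32.100 → Σnom=63.210; wc +0.470/-0.470 → slack +2.674/-2.629; half-tol=0.470, Σhalf²=0.997919
  -I: nom -21.230 → Σnom=41.980; wc +0.020/-0.020 → slack +2.694/-2.649; half-tol=0.020, Σhalf²=0.998319
Nominal = 41.980. Worst-case = [41.980 - 2.649, 41.980 + 2.694] = [39.331, 44.674]. RSS = √0.998319 = 0.999.

nominal=41.980 wc=[39.331,44.674] rss=0.999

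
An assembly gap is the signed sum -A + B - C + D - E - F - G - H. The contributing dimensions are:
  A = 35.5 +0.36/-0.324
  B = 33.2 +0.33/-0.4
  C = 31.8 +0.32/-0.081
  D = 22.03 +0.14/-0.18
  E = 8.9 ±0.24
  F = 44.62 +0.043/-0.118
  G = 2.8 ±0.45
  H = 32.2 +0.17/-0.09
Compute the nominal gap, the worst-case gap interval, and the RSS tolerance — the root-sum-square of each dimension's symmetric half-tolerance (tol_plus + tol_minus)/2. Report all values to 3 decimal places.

Stack each dimension's contribution:
  -A: nom -35.500 → Σnom=-35.500; wc +0.324/-0.360 → slack +0.324/-0.360; half-tol=0.342, Σhalf²=0.116964
  +B: nom +33.200 → Σnom=-2.300; wc +0.330/-0.400 → slack +0.654/-0.760; half-tol=0.365, Σhalf²=0.250189
  -C: nom -31.800 → Σnom=-34.100; wc +0.081/-0.320 → slack +0.735/-1.080; half-tol=0.201, Σhalf²=0.290389
  +D: nom +22.030 → Σnom=-12.070; wc +0.140/-0.180 → slack +0.875/-1.260; half-tol=0.160, Σhalf²=0.315989
  -E: nom -8.900 → Σnom=-20.970; wc +0.240/-0.240 → slack +1.115/-1.500; half-tol=0.240, Σhalf²=0.373589
  -F: nom -44.620 → Σnom=-65.590; wc +0.118/-0.043 → slack +1.233/-1.543; half-tol=0.080, Σhalf²=0.380070
  -G: nom -2.800 → Σnom=-68.390; wc +0.450/-0.450 → slack +1.683/-1.993; half-tol=0.450, Σhalf²=0.582569
  -H: nom -32.200 → Σnom=-100.590; wc +0.090/-0.170 → slack +1.773/-2.163; half-tol=0.130, Σhalf²=0.599469
Nominal = -100.590. Worst-case = [-100.590 - 2.163, -100.590 + 1.773] = [-102.753, -98.817]. RSS = √0.599469 = 0.774.

nominal=-100.590 wc=[-102.753,-98.817] rss=0.774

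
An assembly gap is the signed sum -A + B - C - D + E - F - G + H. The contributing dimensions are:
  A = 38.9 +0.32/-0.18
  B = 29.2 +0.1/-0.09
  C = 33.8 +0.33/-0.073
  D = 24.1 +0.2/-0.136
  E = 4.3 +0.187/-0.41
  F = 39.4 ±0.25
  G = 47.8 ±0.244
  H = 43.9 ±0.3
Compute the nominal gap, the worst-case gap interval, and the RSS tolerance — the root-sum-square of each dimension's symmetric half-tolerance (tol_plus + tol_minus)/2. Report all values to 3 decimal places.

Stack each dimension's contribution:
  -A: nom -38.900 → Σnom=-38.900; wc +0.180/-0.320 → slack +0.180/-0.320; half-tol=0.250, Σhalf²=0.062500
  +B: nom +29.200 → Σnom=-9.700; wc +0.100/-0.090 → slack +0.280/-0.410; half-tol=0.095, Σhalf²=0.071525
  -C: nom -33.800 → Σnom=-43.500; wc +0.073/-0.330 → slack +0.353/-0.740; half-tol=0.202, Σhalf²=0.112127
  -D: nom -24.100 → Σnom=-67.600; wc +0.136/-0.200 → slack +0.489/-0.940; half-tol=0.168, Σhalf²=0.140351
  +E: nom +4.300 → Σnom=-63.300; wc +0.187/-0.410 → slack +0.676/-1.350; half-tol=0.298, Σhalf²=0.229454
  -F: nom -39.400 → Σnom=-102.700; wc +0.250/-0.250 → slack +0.926/-1.600; half-tol=0.250, Σhalf²=0.291953
  -G: nom -47.800 → Σnom=-150.500; wc +0.244/-0.244 → slack +1.170/-1.844; half-tol=0.244, Σhalf²=0.351489
  +H: nom +43.900 → Σnom=-106.600; wc +0.300/-0.300 → slack +1.470/-2.144; half-tol=0.300, Σhalf²=0.441489
Nominal = -106.600. Worst-case = [-106.600 - 2.144, -106.600 + 1.470] = [-108.744, -105.130]. RSS = √0.441489 = 0.664.

nominal=-106.600 wc=[-108.744,-105.130] rss=0.664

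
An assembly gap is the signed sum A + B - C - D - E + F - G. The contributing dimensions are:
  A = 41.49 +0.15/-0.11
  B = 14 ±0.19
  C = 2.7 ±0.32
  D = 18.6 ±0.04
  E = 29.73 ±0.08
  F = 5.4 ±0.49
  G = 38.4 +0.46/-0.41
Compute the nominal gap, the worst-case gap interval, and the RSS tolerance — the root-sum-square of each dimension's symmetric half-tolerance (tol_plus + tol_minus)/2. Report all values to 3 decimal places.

nominal=-28.540 wc=[-30.230,-26.860] rss=0.770

Stack each dimension's contribution:
  +A: nom +41.490 → Σnom=41.490; wc +0.150/-0.110 → slack +0.150/-0.110; half-tol=0.130, Σhalf²=0.016900
  +B: nom +14.000 → Σnom=55.490; wc +0.190/-0.190 → slack +0.340/-0.300; half-tol=0.190, Σhalf²=0.053000
  -C: nom -2.700 → Σnom=52.790; wc +0.320/-0.320 → slack +0.660/-0.620; half-tol=0.320, Σhalf²=0.155400
  -D: nom -18.600 → Σnom=34.190; wc +0.040/-0.040 → slack +0.700/-0.660; half-tol=0.040, Σhalf²=0.157000
  -E: nom -29.730 → Σnom=4.460; wc +0.080/-0.080 → slack +0.780/-0.740; half-tol=0.080, Σhalf²=0.163400
  +F: nom +5.400 → Σnom=9.860; wc +0.490/-0.490 → slack +1.270/-1.230; half-tol=0.490, Σhalf²=0.403500
  -G: nom -38.400 → Σnom=-28.540; wc +0.410/-0.460 → slack +1.680/-1.690; half-tol=0.435, Σhalf²=0.592725
Nominal = -28.540. Worst-case = [-28.540 - 1.690, -28.540 + 1.680] = [-30.230, -26.860]. RSS = √0.592725 = 0.770.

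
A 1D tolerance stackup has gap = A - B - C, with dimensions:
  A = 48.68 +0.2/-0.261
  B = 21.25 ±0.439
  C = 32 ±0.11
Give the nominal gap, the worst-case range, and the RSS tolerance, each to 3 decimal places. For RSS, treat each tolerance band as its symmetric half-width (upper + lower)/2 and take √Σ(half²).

Stack each dimension's contribution:
  +A: nom +48.680 → Σnom=48.680; wc +0.200/-0.261 → slack +0.200/-0.261; half-tol=0.231, Σhalf²=0.053130
  -B: nom -21.250 → Σnom=27.430; wc +0.439/-0.439 → slack +0.639/-0.700; half-tol=0.439, Σhalf²=0.245851
  -C: nom -32.000 → Σnom=-4.570; wc +0.110/-0.110 → slack +0.749/-0.810; half-tol=0.110, Σhalf²=0.257951
Nominal = -4.570. Worst-case = [-4.570 - 0.810, -4.570 + 0.749] = [-5.380, -3.821]. RSS = √0.257951 = 0.508.

nominal=-4.570 wc=[-5.380,-3.821] rss=0.508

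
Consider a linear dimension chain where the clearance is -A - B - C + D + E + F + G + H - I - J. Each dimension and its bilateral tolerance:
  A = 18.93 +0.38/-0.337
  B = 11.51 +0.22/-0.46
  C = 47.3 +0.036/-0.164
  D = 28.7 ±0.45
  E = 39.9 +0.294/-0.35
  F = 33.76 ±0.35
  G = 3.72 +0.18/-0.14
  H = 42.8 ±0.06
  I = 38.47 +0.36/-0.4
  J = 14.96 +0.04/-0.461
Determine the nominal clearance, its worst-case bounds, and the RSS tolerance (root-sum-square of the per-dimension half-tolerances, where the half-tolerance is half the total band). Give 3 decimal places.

nominal=17.710 wc=[15.324,20.866] rss=0.959

Stack each dimension's contribution:
  -A: nom -18.930 → Σnom=-18.930; wc +0.337/-0.380 → slack +0.337/-0.380; half-tol=0.359, Σhalf²=0.128522
  -B: nom -11.510 → Σnom=-30.440; wc +0.460/-0.220 → slack +0.797/-0.600; half-tol=0.340, Σhalf²=0.244122
  -C: nom -47.300 → Σnom=-77.740; wc +0.164/-0.036 → slack +0.961/-0.636; half-tol=0.100, Σhalf²=0.254122
  +D: nom +28.700 → Σnom=-49.040; wc +0.450/-0.450 → slack +1.411/-1.086; half-tol=0.450, Σhalf²=0.456622
  +E: nom +39.900 → Σnom=-9.140; wc +0.294/-0.350 → slack +1.705/-1.436; half-tol=0.322, Σhalf²=0.560306
  +F: nom +33.760 → Σnom=24.620; wc +0.350/-0.350 → slack +2.055/-1.786; half-tol=0.350, Σhalf²=0.682806
  +G: nom +3.720 → Σnom=28.340; wc +0.180/-0.140 → slack +2.235/-1.926; half-tol=0.160, Σhalf²=0.708406
  +H: nom +42.800 → Σnom=71.140; wc +0.060/-0.060 → slack +2.295/-1.986; half-tol=0.060, Σhalf²=0.712006
  -I: nom -38.470 → Σnom=32.670; wc +0.400/-0.360 → slack +2.695/-2.346; half-tol=0.380, Σhalf²=0.856406
  -J: nom -14.960 → Σnom=17.710; wc +0.461/-0.040 → slack +3.156/-2.386; half-tol=0.251, Σhalf²=0.919156
Nominal = 17.710. Worst-case = [17.710 - 2.386, 17.710 + 3.156] = [15.324, 20.866]. RSS = √0.919156 = 0.959.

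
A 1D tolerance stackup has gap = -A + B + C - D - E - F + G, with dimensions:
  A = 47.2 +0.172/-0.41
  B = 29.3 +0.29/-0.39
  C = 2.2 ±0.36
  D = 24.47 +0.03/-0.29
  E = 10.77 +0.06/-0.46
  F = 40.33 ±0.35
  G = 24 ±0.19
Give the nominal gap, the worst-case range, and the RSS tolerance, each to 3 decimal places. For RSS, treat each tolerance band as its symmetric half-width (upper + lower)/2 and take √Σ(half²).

Stack each dimension's contribution:
  -A: nom -47.200 → Σnom=-47.200; wc +0.410/-0.172 → slack +0.410/-0.172; half-tol=0.291, Σhalf²=0.084681
  +B: nom +29.300 → Σnom=-17.900; wc +0.290/-0.390 → slack +0.700/-0.562; half-tol=0.340, Σhalf²=0.200281
  +C: nom +2.200 → Σnom=-15.700; wc +0.360/-0.360 → slack +1.060/-0.922; half-tol=0.360, Σhalf²=0.329881
  -D: nom -24.470 → Σnom=-40.170; wc +0.290/-0.030 → slack +1.350/-0.952; half-tol=0.160, Σhalf²=0.355481
  -E: nom -10.770 → Σnom=-50.940; wc +0.460/-0.060 → slack +1.810/-1.012; half-tol=0.260, Σhalf²=0.423081
  -F: nom -40.330 → Σnom=-91.270; wc +0.350/-0.350 → slack +2.160/-1.362; half-tol=0.350, Σhalf²=0.545581
  +G: nom +24.000 → Σnom=-67.270; wc +0.190/-0.190 → slack +2.350/-1.552; half-tol=0.190, Σhalf²=0.581681
Nominal = -67.270. Worst-case = [-67.270 - 1.552, -67.270 + 2.350] = [-68.822, -64.920]. RSS = √0.581681 = 0.763.

nominal=-67.270 wc=[-68.822,-64.920] rss=0.763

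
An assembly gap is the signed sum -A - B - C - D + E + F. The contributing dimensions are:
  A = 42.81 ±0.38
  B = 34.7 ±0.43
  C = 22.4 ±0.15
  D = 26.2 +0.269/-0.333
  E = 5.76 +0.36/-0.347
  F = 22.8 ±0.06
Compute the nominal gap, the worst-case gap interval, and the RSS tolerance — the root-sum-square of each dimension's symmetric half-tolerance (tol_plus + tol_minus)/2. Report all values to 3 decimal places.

nominal=-97.550 wc=[-99.186,-95.837] rss=0.756

Stack each dimension's contribution:
  -A: nom -42.810 → Σnom=-42.810; wc +0.380/-0.380 → slack +0.380/-0.380; half-tol=0.380, Σhalf²=0.144400
  -B: nom -34.700 → Σnom=-77.510; wc +0.430/-0.430 → slack +0.810/-0.810; half-tol=0.430, Σhalf²=0.329300
  -C: nom -22.400 → Σnom=-99.910; wc +0.150/-0.150 → slack +0.960/-0.960; half-tol=0.150, Σhalf²=0.351800
  -D: nom -26.200 → Σnom=-126.110; wc +0.333/-0.269 → slack +1.293/-1.229; half-tol=0.301, Σhalf²=0.442401
  +E: nom +5.760 → Σnom=-120.350; wc +0.360/-0.347 → slack +1.653/-1.576; half-tol=0.353, Σhalf²=0.567363
  +F: nom +22.800 → Σnom=-97.550; wc +0.060/-0.060 → slack +1.713/-1.636; half-tol=0.060, Σhalf²=0.570963
Nominal = -97.550. Worst-case = [-97.550 - 1.636, -97.550 + 1.713] = [-99.186, -95.837]. RSS = √0.570963 = 0.756.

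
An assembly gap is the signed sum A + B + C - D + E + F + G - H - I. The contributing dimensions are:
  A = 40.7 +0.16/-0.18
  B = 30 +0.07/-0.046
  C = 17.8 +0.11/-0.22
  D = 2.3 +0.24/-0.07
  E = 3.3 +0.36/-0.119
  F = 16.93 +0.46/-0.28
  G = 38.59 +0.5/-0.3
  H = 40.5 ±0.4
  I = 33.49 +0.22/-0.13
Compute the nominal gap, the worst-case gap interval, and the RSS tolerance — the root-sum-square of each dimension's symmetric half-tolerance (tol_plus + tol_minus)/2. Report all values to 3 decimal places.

nominal=71.030 wc=[69.025,73.290] rss=0.793

Stack each dimension's contribution:
  +A: nom +40.700 → Σnom=40.700; wc +0.160/-0.180 → slack +0.160/-0.180; half-tol=0.170, Σhalf²=0.028900
  +B: nom +30.000 → Σnom=70.700; wc +0.070/-0.046 → slack +0.230/-0.226; half-tol=0.058, Σhalf²=0.032264
  +C: nom +17.800 → Σnom=88.500; wc +0.110/-0.220 → slack +0.340/-0.446; half-tol=0.165, Σhalf²=0.059489
  -D: nom -2.300 → Σnom=86.200; wc +0.070/-0.240 → slack +0.410/-0.686; half-tol=0.155, Σhalf²=0.083514
  +E: nom +3.300 → Σnom=89.500; wc +0.360/-0.119 → slack +0.770/-0.805; half-tol=0.239, Σhalf²=0.140874
  +F: nom +16.930 → Σnom=106.430; wc +0.460/-0.280 → slack +1.230/-1.085; half-tol=0.370, Σhalf²=0.277774
  +G: nom +38.590 → Σnom=145.020; wc +0.500/-0.300 → slack +1.730/-1.385; half-tol=0.400, Σhalf²=0.437774
  -H: nom -40.500 → Σnom=104.520; wc +0.400/-0.400 → slack +2.130/-1.785; half-tol=0.400, Σhalf²=0.597774
  -I: nom -33.490 → Σnom=71.030; wc +0.130/-0.220 → slack +2.260/-2.005; half-tol=0.175, Σhalf²=0.628399
Nominal = 71.030. Worst-case = [71.030 - 2.005, 71.030 + 2.260] = [69.025, 73.290]. RSS = √0.628399 = 0.793.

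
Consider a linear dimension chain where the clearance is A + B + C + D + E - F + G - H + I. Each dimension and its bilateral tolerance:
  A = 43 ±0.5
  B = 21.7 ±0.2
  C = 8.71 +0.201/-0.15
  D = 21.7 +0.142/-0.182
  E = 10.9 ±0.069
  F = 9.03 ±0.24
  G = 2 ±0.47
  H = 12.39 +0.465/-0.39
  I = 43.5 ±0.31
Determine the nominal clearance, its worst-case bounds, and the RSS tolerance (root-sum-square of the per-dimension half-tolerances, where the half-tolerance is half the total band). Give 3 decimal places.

nominal=130.090 wc=[127.504,132.612] rss=0.953

Stack each dimension's contribution:
  +A: nom +43.000 → Σnom=43.000; wc +0.500/-0.500 → slack +0.500/-0.500; half-tol=0.500, Σhalf²=0.250000
  +B: nom +21.700 → Σnom=64.700; wc +0.200/-0.200 → slack +0.700/-0.700; half-tol=0.200, Σhalf²=0.290000
  +C: nom +8.710 → Σnom=73.410; wc +0.201/-0.150 → slack +0.901/-0.850; half-tol=0.175, Σhalf²=0.320800
  +D: nom +21.700 → Σnom=95.110; wc +0.142/-0.182 → slack +1.043/-1.032; half-tol=0.162, Σhalf²=0.347044
  +E: nom +10.900 → Σnom=106.010; wc +0.069/-0.069 → slack +1.112/-1.101; half-tol=0.069, Σhalf²=0.351805
  -F: nom -9.030 → Σnom=96.980; wc +0.240/-0.240 → slack +1.352/-1.341; half-tol=0.240, Σhalf²=0.409405
  +G: nom +2.000 → Σnom=98.980; wc +0.470/-0.470 → slack +1.822/-1.811; half-tol=0.470, Σhalf²=0.630305
  -H: nom -12.390 → Σnom=86.590; wc +0.390/-0.465 → slack +2.212/-2.276; half-tol=0.427, Σhalf²=0.813061
  +I: nom +43.500 → Σnom=130.090; wc +0.310/-0.310 → slack +2.522/-2.586; half-tol=0.310, Σhalf²=0.909161
Nominal = 130.090. Worst-case = [130.090 - 2.586, 130.090 + 2.522] = [127.504, 132.612]. RSS = √0.909161 = 0.953.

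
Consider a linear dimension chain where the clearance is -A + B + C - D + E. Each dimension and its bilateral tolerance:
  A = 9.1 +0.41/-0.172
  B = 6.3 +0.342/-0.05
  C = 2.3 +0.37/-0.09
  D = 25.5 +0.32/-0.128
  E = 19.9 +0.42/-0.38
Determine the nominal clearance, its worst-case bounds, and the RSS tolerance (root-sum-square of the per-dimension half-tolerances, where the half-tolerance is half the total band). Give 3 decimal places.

nominal=-6.100 wc=[-7.350,-4.668] rss=0.621

Stack each dimension's contribution:
  -A: nom -9.100 → Σnom=-9.100; wc +0.172/-0.410 → slack +0.172/-0.410; half-tol=0.291, Σhalf²=0.084681
  +B: nom +6.300 → Σnom=-2.800; wc +0.342/-0.050 → slack +0.514/-0.460; half-tol=0.196, Σhalf²=0.123097
  +C: nom +2.300 → Σnom=-0.500; wc +0.370/-0.090 → slack +0.884/-0.550; half-tol=0.230, Σhalf²=0.175997
  -D: nom -25.500 → Σnom=-26.000; wc +0.128/-0.320 → slack +1.012/-0.870; half-tol=0.224, Σhalf²=0.226173
  +E: nom +19.900 → Σnom=-6.100; wc +0.420/-0.380 → slack +1.432/-1.250; half-tol=0.400, Σhalf²=0.386173
Nominal = -6.100. Worst-case = [-6.100 - 1.250, -6.100 + 1.432] = [-7.350, -4.668]. RSS = √0.386173 = 0.621.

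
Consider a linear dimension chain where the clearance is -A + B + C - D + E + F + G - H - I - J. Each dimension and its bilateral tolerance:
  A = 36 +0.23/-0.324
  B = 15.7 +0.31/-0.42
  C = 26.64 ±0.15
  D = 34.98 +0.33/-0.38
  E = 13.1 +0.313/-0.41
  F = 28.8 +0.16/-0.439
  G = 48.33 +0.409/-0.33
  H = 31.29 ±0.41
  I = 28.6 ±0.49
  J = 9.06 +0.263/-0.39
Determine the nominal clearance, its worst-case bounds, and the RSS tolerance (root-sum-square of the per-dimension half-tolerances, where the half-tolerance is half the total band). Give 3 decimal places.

Stack each dimension's contribution:
  -A: nom -36.000 → Σnom=-36.000; wc +0.324/-0.230 → slack +0.324/-0.230; half-tol=0.277, Σhalf²=0.076729
  +B: nom +15.700 → Σnom=-20.300; wc +0.310/-0.420 → slack +0.634/-0.650; half-tol=0.365, Σhalf²=0.209954
  +C: nom +26.640 → Σnom=6.340; wc +0.150/-0.150 → slack +0.784/-0.800; half-tol=0.150, Σhalf²=0.232454
  -D: nom -34.980 → Σnom=-28.640; wc +0.380/-0.330 → slack +1.164/-1.130; half-tol=0.355, Σhalf²=0.358479
  +E: nom +13.100 → Σnom=-15.540; wc +0.313/-0.410 → slack +1.477/-1.540; half-tol=0.361, Σhalf²=0.489161
  +F: nom +28.800 → Σnom=13.260; wc +0.160/-0.439 → slack +1.637/-1.979; half-tol=0.299, Σhalf²=0.578862
  +G: nom +48.330 → Σnom=61.590; wc +0.409/-0.330 → slack +2.046/-2.309; half-tol=0.369, Σhalf²=0.715392
  -H: nom -31.290 → Σnom=30.300; wc +0.410/-0.410 → slack +2.456/-2.719; half-tol=0.410, Σhalf²=0.883492
  -I: nom -28.600 → Σnom=1.700; wc +0.490/-0.490 → slack +2.946/-3.209; half-tol=0.490, Σhalf²=1.123592
  -J: nom -9.060 → Σnom=-7.360; wc +0.390/-0.263 → slack +3.336/-3.472; half-tol=0.327, Σhalf²=1.230194
Nominal = -7.360. Worst-case = [-7.360 - 3.472, -7.360 + 3.336] = [-10.832, -4.024]. RSS = √1.230194 = 1.109.

nominal=-7.360 wc=[-10.832,-4.024] rss=1.109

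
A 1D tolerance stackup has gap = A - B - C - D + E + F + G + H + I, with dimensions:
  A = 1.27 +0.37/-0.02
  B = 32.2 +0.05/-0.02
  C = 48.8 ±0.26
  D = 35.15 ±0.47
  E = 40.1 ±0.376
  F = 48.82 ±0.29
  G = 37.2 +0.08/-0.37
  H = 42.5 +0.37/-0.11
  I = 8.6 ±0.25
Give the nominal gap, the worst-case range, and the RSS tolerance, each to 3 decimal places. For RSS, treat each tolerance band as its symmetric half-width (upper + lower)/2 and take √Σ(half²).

Stack each dimension's contribution:
  +A: nom +1.270 → Σnom=1.270; wc +0.370/-0.020 → slack +0.370/-0.020; half-tol=0.195, Σhalf²=0.038025
  -B: nom -32.200 → Σnom=-30.930; wc +0.020/-0.050 → slack +0.390/-0.070; half-tol=0.035, Σhalf²=0.039250
  -C: nom -48.800 → Σnom=-79.730; wc +0.260/-0.260 → slack +0.650/-0.330; half-tol=0.260, Σhalf²=0.106850
  -D: nom -35.150 → Σnom=-114.880; wc +0.470/-0.470 → slack +1.120/-0.800; half-tol=0.470, Σhalf²=0.327750
  +E: nom +40.100 → Σnom=-74.780; wc +0.376/-0.376 → slack +1.496/-1.176; half-tol=0.376, Σhalf²=0.469126
  +F: nom +48.820 → Σnom=-25.960; wc +0.290/-0.290 → slack +1.786/-1.466; half-tol=0.290, Σhalf²=0.553226
  +G: nom +37.200 → Σnom=11.240; wc +0.080/-0.370 → slack +1.866/-1.836; half-tol=0.225, Σhalf²=0.603851
  +H: nom +42.500 → Σnom=53.740; wc +0.370/-0.110 → slack +2.236/-1.946; half-tol=0.240, Σhalf²=0.661451
  +I: nom +8.600 → Σnom=62.340; wc +0.250/-0.250 → slack +2.486/-2.196; half-tol=0.250, Σhalf²=0.723951
Nominal = 62.340. Worst-case = [62.340 - 2.196, 62.340 + 2.486] = [60.144, 64.826]. RSS = √0.723951 = 0.851.

nominal=62.340 wc=[60.144,64.826] rss=0.851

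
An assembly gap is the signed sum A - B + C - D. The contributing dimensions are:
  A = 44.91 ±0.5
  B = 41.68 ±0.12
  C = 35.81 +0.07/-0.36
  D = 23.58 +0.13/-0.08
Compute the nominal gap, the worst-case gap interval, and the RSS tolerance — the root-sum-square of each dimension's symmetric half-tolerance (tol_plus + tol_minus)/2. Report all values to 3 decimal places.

Stack each dimension's contribution:
  +A: nom +44.910 → Σnom=44.910; wc +0.500/-0.500 → slack +0.500/-0.500; half-tol=0.500, Σhalf²=0.250000
  -B: nom -41.680 → Σnom=3.230; wc +0.120/-0.120 → slack +0.620/-0.620; half-tol=0.120, Σhalf²=0.264400
  +C: nom +35.810 → Σnom=39.040; wc +0.070/-0.360 → slack +0.690/-0.980; half-tol=0.215, Σhalf²=0.310625
  -D: nom -23.580 → Σnom=15.460; wc +0.080/-0.130 → slack +0.770/-1.110; half-tol=0.105, Σhalf²=0.321650
Nominal = 15.460. Worst-case = [15.460 - 1.110, 15.460 + 0.770] = [14.350, 16.230]. RSS = √0.321650 = 0.567.

nominal=15.460 wc=[14.350,16.230] rss=0.567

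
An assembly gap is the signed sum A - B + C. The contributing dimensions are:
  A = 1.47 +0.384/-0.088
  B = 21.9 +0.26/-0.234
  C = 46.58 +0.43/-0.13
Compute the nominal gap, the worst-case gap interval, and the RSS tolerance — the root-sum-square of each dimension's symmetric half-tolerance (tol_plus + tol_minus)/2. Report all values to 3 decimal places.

Stack each dimension's contribution:
  +A: nom +1.470 → Σnom=1.470; wc +0.384/-0.088 → slack +0.384/-0.088; half-tol=0.236, Σhalf²=0.055696
  -B: nom -21.900 → Σnom=-20.430; wc +0.234/-0.260 → slack +0.618/-0.348; half-tol=0.247, Σhalf²=0.116705
  +C: nom +46.580 → Σnom=26.150; wc +0.430/-0.130 → slack +1.048/-0.478; half-tol=0.280, Σhalf²=0.195105
Nominal = 26.150. Worst-case = [26.150 - 0.478, 26.150 + 1.048] = [25.672, 27.198]. RSS = √0.195105 = 0.442.

nominal=26.150 wc=[25.672,27.198] rss=0.442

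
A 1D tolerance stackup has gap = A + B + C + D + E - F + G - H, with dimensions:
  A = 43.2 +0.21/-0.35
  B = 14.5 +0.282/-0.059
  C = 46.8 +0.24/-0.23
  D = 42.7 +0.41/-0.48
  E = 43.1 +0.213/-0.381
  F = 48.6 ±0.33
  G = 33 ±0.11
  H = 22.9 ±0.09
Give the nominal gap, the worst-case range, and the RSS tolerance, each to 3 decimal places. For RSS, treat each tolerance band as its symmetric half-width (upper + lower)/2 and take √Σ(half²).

nominal=151.800 wc=[149.770,153.685] rss=0.760

Stack each dimension's contribution:
  +A: nom +43.200 → Σnom=43.200; wc +0.210/-0.350 → slack +0.210/-0.350; half-tol=0.280, Σhalf²=0.078400
  +B: nom +14.500 → Σnom=57.700; wc +0.282/-0.059 → slack +0.492/-0.409; half-tol=0.170, Σhalf²=0.107470
  +C: nom +46.800 → Σnom=104.500; wc +0.240/-0.230 → slack +0.732/-0.639; half-tol=0.235, Σhalf²=0.162695
  +D: nom +42.700 → Σnom=147.200; wc +0.410/-0.480 → slack +1.142/-1.119; half-tol=0.445, Σhalf²=0.360720
  +E: nom +43.100 → Σnom=190.300; wc +0.213/-0.381 → slack +1.355/-1.500; half-tol=0.297, Σhalf²=0.448929
  -F: nom -48.600 → Σnom=141.700; wc +0.330/-0.330 → slack +1.685/-1.830; half-tol=0.330, Σhalf²=0.557829
  +G: nom +33.000 → Σnom=174.700; wc +0.110/-0.110 → slack +1.795/-1.940; half-tol=0.110, Σhalf²=0.569929
  -H: nom -22.900 → Σnom=151.800; wc +0.090/-0.090 → slack +1.885/-2.030; half-tol=0.090, Σhalf²=0.578029
Nominal = 151.800. Worst-case = [151.800 - 2.030, 151.800 + 1.885] = [149.770, 153.685]. RSS = √0.578029 = 0.760.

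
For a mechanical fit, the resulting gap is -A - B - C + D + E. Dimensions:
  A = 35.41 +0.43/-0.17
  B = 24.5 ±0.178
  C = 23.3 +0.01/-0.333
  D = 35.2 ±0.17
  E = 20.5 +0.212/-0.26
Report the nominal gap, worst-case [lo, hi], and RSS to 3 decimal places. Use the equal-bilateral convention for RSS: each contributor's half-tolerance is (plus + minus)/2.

nominal=-27.510 wc=[-28.558,-26.447] rss=0.485

Stack each dimension's contribution:
  -A: nom -35.410 → Σnom=-35.410; wc +0.170/-0.430 → slack +0.170/-0.430; half-tol=0.300, Σhalf²=0.090000
  -B: nom -24.500 → Σnom=-59.910; wc +0.178/-0.178 → slack +0.348/-0.608; half-tol=0.178, Σhalf²=0.121684
  -C: nom -23.300 → Σnom=-83.210; wc +0.333/-0.010 → slack +0.681/-0.618; half-tol=0.172, Σhalf²=0.151096
  +D: nom +35.200 → Σnom=-48.010; wc +0.170/-0.170 → slack +0.851/-0.788; half-tol=0.170, Σhalf²=0.179996
  +E: nom +20.500 → Σnom=-27.510; wc +0.212/-0.260 → slack +1.063/-1.048; half-tol=0.236, Σhalf²=0.235692
Nominal = -27.510. Worst-case = [-27.510 - 1.048, -27.510 + 1.063] = [-28.558, -26.447]. RSS = √0.235692 = 0.485.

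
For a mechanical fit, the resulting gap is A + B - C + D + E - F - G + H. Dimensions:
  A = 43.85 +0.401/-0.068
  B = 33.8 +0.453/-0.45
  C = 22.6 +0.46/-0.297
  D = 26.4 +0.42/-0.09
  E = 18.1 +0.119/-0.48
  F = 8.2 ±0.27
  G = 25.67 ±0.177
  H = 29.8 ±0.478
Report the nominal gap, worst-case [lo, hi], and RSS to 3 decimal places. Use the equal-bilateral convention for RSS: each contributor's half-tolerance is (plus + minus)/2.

nominal=95.480 wc=[93.007,98.095] rss=0.943

Stack each dimension's contribution:
  +A: nom +43.850 → Σnom=43.850; wc +0.401/-0.068 → slack +0.401/-0.068; half-tol=0.235, Σhalf²=0.054990
  +B: nom +33.800 → Σnom=77.650; wc +0.453/-0.450 → slack +0.854/-0.518; half-tol=0.452, Σhalf²=0.258843
  -C: nom -22.600 → Σnom=55.050; wc +0.297/-0.460 → slack +1.151/-0.978; half-tol=0.379, Σhalf²=0.402105
  +D: nom +26.400 → Σnom=81.450; wc +0.420/-0.090 → slack +1.571/-1.068; half-tol=0.255, Σhalf²=0.467130
  +E: nom +18.100 → Σnom=99.550; wc +0.119/-0.480 → slack +1.690/-1.548; half-tol=0.299, Σhalf²=0.556830
  -F: nom -8.200 → Σnom=91.350; wc +0.270/-0.270 → slack +1.960/-1.818; half-tol=0.270, Σhalf²=0.629730
  -G: nom -25.670 → Σnom=65.680; wc +0.177/-0.177 → slack +2.137/-1.995; half-tol=0.177, Σhalf²=0.661059
  +H: nom +29.800 → Σnom=95.480; wc +0.478/-0.478 → slack +2.615/-2.473; half-tol=0.478, Σhalf²=0.889543
Nominal = 95.480. Worst-case = [95.480 - 2.473, 95.480 + 2.615] = [93.007, 98.095]. RSS = √0.889543 = 0.943.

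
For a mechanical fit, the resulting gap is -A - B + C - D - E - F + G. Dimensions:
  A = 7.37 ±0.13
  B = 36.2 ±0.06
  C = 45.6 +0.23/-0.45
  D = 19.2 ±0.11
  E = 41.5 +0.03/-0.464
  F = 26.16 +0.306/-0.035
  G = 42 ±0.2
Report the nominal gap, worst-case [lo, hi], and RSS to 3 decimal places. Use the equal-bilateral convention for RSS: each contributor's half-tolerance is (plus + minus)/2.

nominal=-42.830 wc=[-44.116,-41.601] rss=0.528

Stack each dimension's contribution:
  -A: nom -7.370 → Σnom=-7.370; wc +0.130/-0.130 → slack +0.130/-0.130; half-tol=0.130, Σhalf²=0.016900
  -B: nom -36.200 → Σnom=-43.570; wc +0.060/-0.060 → slack +0.190/-0.190; half-tol=0.060, Σhalf²=0.020500
  +C: nom +45.600 → Σnom=2.030; wc +0.230/-0.450 → slack +0.420/-0.640; half-tol=0.340, Σhalf²=0.136100
  -D: nom -19.200 → Σnom=-17.170; wc +0.110/-0.110 → slack +0.530/-0.750; half-tol=0.110, Σhalf²=0.148200
  -E: nom -41.500 → Σnom=-58.670; wc +0.464/-0.030 → slack +0.994/-0.780; half-tol=0.247, Σhalf²=0.209209
  -F: nom -26.160 → Σnom=-84.830; wc +0.035/-0.306 → slack +1.029/-1.086; half-tol=0.170, Σhalf²=0.238279
  +G: nom +42.000 → Σnom=-42.830; wc +0.200/-0.200 → slack +1.229/-1.286; half-tol=0.200, Σhalf²=0.278279
Nominal = -42.830. Worst-case = [-42.830 - 1.286, -42.830 + 1.229] = [-44.116, -41.601]. RSS = √0.278279 = 0.528.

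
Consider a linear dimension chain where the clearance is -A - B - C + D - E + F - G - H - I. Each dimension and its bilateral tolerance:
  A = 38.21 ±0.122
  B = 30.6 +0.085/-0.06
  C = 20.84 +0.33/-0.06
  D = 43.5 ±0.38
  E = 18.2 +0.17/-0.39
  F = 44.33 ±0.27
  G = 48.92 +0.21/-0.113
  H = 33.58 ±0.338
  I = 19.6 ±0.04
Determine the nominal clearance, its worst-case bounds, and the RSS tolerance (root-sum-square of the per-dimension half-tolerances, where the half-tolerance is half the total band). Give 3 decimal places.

Stack each dimension's contribution:
  -A: nom -38.210 → Σnom=-38.210; wc +0.122/-0.122 → slack +0.122/-0.122; half-tol=0.122, Σhalf²=0.014884
  -B: nom -30.600 → Σnom=-68.810; wc +0.060/-0.085 → slack +0.182/-0.207; half-tol=0.073, Σhalf²=0.020140
  -C: nom -20.840 → Σnom=-89.650; wc +0.060/-0.330 → slack +0.242/-0.537; half-tol=0.195, Σhalf²=0.058165
  +D: nom +43.500 → Σnom=-46.150; wc +0.380/-0.380 → slack +0.622/-0.917; half-tol=0.380, Σhalf²=0.202565
  -E: nom -18.200 → Σnom=-64.350; wc +0.390/-0.170 → slack +1.012/-1.087; half-tol=0.280, Σhalf²=0.280965
  +F: nom +44.330 → Σnom=-20.020; wc +0.270/-0.270 → slack +1.282/-1.357; half-tol=0.270, Σhalf²=0.353865
  -G: nom -48.920 → Σnom=-68.940; wc +0.113/-0.210 → slack +1.395/-1.567; half-tol=0.162, Σhalf²=0.379947
  -H: nom -33.580 → Σnom=-102.520; wc +0.338/-0.338 → slack +1.733/-1.905; half-tol=0.338, Σhalf²=0.494192
  -I: nom -19.600 → Σnom=-122.120; wc +0.040/-0.040 → slack +1.773/-1.945; half-tol=0.040, Σhalf²=0.495791
Nominal = -122.120. Worst-case = [-122.120 - 1.945, -122.120 + 1.773] = [-124.065, -120.347]. RSS = √0.495791 = 0.704.

nominal=-122.120 wc=[-124.065,-120.347] rss=0.704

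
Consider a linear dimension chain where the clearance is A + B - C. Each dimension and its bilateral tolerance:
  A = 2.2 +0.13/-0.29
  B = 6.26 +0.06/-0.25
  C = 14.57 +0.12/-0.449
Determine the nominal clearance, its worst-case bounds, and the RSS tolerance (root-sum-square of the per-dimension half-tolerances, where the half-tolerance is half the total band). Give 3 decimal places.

nominal=-6.110 wc=[-6.770,-5.471] rss=0.386

Stack each dimension's contribution:
  +A: nom +2.200 → Σnom=2.200; wc +0.130/-0.290 → slack +0.130/-0.290; half-tol=0.210, Σhalf²=0.044100
  +B: nom +6.260 → Σnom=8.460; wc +0.060/-0.250 → slack +0.190/-0.540; half-tol=0.155, Σhalf²=0.068125
  -C: nom -14.570 → Σnom=-6.110; wc +0.449/-0.120 → slack +0.639/-0.660; half-tol=0.284, Σhalf²=0.149065
Nominal = -6.110. Worst-case = [-6.110 - 0.660, -6.110 + 0.639] = [-6.770, -5.471]. RSS = √0.149065 = 0.386.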